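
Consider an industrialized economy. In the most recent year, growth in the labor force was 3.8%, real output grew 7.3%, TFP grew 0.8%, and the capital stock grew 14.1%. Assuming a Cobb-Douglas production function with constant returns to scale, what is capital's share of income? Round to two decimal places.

0.26

gY = gA + α·gK + (1−α)·gL, so gY − gA − gL = α(gK − gL).
7.3 − 0.8 − 3.8 = α × (14.1 − 3.8).
2.7 = 10.3 α, so α = 0.2621.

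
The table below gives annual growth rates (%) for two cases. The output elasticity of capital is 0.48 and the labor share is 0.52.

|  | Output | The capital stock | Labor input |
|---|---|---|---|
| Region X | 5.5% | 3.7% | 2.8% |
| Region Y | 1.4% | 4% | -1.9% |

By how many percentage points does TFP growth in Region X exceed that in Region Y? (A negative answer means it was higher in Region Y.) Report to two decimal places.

Labor's share = 1 − 0.48 = 0.52.
Region X: TFP = 5.5 − 1.776 − 1.456 = 2.268%.
Region Y: TFP = 1.4 − 1.92 + 0.988 = 0.468%.
Difference = 2.268 − (0.468) = 1.8 pp.

1.80 percentage points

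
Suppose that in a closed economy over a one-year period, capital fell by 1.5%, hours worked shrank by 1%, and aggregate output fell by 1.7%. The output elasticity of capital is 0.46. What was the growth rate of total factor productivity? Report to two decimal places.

-0.47%

Labor's share = 1 − 0.46 = 0.54.
Capital: 0.46 × (-1.5) = -0.69 pp.
Hours worked: 0.54 × (-1) = -0.54 pp.
TFP growth = -1.7 + 1.23 = -0.47%.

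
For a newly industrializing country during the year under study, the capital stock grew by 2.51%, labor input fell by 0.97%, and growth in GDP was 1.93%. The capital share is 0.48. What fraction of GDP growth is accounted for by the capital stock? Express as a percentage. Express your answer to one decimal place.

The capital stock contributed 0.48 × 2.51 = 1.2048 pp.
Share of growth = 1.2048 / 1.93 × 100 = 62.425%.

62.4%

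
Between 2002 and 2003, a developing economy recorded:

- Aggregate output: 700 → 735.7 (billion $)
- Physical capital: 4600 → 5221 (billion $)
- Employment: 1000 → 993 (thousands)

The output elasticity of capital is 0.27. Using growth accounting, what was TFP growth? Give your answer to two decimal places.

Aggregate output growth = (735.7 − 700) / 700 = 5.1%.
Physical capital growth = (5221 − 4600) / 4600 = 13.5%.
Employment growth = (993 − 1000) / 1000 = -0.7%.
Labor's share = 1 − 0.27 = 0.73.
Physical capital: 0.27 × 13.5 = 3.645 pp.
Employment: 0.73 × (-0.7) = -0.511 pp.
TFP growth = 5.1 − 3.134 = 1.966%.

1.97%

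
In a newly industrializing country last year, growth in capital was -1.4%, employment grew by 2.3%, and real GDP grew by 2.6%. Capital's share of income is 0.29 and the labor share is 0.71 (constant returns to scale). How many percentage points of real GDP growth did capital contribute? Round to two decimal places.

-0.41

Contribution = share × growth = 0.29 × (-1.4) = -0.406 pp.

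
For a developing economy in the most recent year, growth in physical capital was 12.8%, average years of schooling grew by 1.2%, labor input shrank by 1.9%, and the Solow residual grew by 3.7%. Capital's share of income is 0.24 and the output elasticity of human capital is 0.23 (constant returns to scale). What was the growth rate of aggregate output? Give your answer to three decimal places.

Aggregate output grew 6.041%.

Labor's share = 1 − 0.24 − 0.23 = 0.53.
Physical capital: 0.24 × 12.8 = 3.072 pp.
Average years of schooling: 0.23 × 1.2 = 0.276 pp.
Labor input: 0.53 × (-1.9) = -1.007 pp.
Output growth = 3.7 + 2.341 = 6.041%.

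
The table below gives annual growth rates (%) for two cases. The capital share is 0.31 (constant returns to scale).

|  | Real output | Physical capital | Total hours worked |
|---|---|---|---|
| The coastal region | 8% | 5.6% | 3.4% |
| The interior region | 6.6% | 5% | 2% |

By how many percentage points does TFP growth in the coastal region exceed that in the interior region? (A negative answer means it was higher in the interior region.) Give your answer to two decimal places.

0.25 percentage points

Labor's share = 1 − 0.31 = 0.69.
The coastal region: TFP = 8 − 1.736 − 2.346 = 3.918%.
The interior region: TFP = 6.6 − 1.55 − 1.38 = 3.67%.
Difference = 3.918 − (3.67) = 0.248 pp.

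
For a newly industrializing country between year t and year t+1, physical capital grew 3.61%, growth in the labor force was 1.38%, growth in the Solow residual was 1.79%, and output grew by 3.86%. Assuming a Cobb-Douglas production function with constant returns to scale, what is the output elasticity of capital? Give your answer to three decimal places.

gY = gA + α·gK + (1−α)·gL, so gY − gA − gL = α(gK − gL).
3.86 − 1.79 − 1.38 = α × (3.61 − 1.38).
0.69 = 2.23 α, so α = 0.30942.

The output elasticity of capital is 0.309.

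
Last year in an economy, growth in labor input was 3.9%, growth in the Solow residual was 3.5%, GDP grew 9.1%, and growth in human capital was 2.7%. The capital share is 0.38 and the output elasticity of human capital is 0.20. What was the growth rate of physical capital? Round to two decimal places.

9.01%

Labor's share = 1 − 0.38 − 0.2 = 0.42.
gY = gA + 0.2×2.7 + 0.42×3.9 + 0.38×g.
0.38×g = 9.1 − 3.5 − 2.178 = 3.422.
g = 3.422 / 0.38 = 9.0053%.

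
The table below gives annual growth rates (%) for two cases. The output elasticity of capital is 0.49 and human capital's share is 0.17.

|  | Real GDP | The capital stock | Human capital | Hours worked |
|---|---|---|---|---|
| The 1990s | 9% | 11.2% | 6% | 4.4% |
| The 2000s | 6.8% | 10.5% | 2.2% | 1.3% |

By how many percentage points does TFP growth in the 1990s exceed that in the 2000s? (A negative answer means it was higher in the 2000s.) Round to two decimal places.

Labor's share = 1 − 0.49 − 0.17 = 0.34.
The 1990s: TFP = 9 − 5.488 − 1.02 − 1.496 = 0.996%.
The 2000s: TFP = 6.8 − 5.145 − 0.374 − 0.442 = 0.839%.
Difference = 0.996 − (0.839) = 0.157 pp.

0.16 percentage points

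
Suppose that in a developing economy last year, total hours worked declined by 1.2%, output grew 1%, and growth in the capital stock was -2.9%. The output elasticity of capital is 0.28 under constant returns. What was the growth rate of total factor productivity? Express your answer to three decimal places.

Total factor productivity growth was 2.676%.

Labor's share = 1 − 0.28 = 0.72.
The capital stock: 0.28 × (-2.9) = -0.812 pp.
Total hours worked: 0.72 × (-1.2) = -0.864 pp.
TFP growth = 1 + 1.676 = 2.676%.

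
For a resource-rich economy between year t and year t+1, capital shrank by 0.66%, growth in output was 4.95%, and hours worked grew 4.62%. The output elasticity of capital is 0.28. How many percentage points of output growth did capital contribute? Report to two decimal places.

Contribution = share × growth = 0.28 × (-0.66) = -0.1848 pp.

-0.18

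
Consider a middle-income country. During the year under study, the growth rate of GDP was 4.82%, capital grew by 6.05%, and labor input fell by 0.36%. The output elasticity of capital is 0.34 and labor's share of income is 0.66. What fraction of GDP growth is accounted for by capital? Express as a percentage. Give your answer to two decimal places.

42.68%

Capital contributed 0.34 × 6.05 = 2.057 pp.
Share of growth = 2.057 / 4.82 × 100 = 42.6763%.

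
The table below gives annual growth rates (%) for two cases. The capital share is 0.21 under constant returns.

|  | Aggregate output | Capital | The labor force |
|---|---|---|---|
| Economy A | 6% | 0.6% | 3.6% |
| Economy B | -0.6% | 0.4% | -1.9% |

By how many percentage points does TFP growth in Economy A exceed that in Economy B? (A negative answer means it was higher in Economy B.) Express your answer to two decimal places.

Labor's share = 1 − 0.21 = 0.79.
Economy A: TFP = 6 − 0.126 − 2.844 = 3.03%.
Economy B: TFP = -0.6 − 0.084 + 1.501 = 0.817%.
Difference = 3.03 − (0.817) = 2.213 pp.

2.21 percentage points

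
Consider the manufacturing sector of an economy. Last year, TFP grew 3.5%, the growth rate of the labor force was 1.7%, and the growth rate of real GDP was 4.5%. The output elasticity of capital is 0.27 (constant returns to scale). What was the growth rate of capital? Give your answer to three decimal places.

-0.893%

Labor's share = 1 − 0.27 = 0.73.
gY = gA + 0.73×1.7 + 0.27×g.
0.27×g = 4.5 − 3.5 − 1.241 = -0.241.
g = -0.241 / 0.27 = -0.89259%.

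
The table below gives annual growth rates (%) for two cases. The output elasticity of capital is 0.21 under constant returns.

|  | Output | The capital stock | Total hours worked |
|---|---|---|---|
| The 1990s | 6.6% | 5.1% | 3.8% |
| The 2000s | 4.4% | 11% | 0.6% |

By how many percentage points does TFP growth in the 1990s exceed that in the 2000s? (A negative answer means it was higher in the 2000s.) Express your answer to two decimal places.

0.91 percentage points

Labor's share = 1 − 0.21 = 0.79.
The 1990s: TFP = 6.6 − 1.071 − 3.002 = 2.527%.
The 2000s: TFP = 4.4 − 2.31 − 0.474 = 1.616%.
Difference = 2.527 − (1.616) = 0.911 pp.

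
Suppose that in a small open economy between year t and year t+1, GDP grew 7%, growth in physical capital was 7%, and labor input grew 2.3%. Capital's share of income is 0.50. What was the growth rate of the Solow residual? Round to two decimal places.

The Solow residual growth was 2.35%.

Labor's share = 1 − 0.5 = 0.5.
Physical capital: 0.5 × 7 = 3.5 pp.
Labor input: 0.5 × 2.3 = 1.15 pp.
TFP growth = 7 − 4.65 = 2.35%.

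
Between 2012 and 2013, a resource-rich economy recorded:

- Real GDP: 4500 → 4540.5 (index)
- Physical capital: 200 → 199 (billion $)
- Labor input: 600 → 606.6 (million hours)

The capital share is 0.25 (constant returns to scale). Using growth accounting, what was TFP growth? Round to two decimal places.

TFP growth was 0.20%.

Real GDP growth = (4540.5 − 4500) / 4500 = 0.9%.
Physical capital growth = (199 − 200) / 200 = -0.5%.
Labor input growth = (606.6 − 600) / 600 = 1.1%.
Labor's share = 1 − 0.25 = 0.75.
Physical capital: 0.25 × (-0.5) = -0.125 pp.
Labor input: 0.75 × 1.1 = 0.825 pp.
TFP growth = 0.9 − 0.7 = 0.2%.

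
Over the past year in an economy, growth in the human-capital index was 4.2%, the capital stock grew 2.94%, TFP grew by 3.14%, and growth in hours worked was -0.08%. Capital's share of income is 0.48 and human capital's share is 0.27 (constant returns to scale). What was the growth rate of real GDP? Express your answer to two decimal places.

Labor's share = 1 − 0.48 − 0.27 = 0.25.
The capital stock: 0.48 × 2.94 = 1.4112 pp.
The human-capital index: 0.27 × 4.2 = 1.134 pp.
Hours worked: 0.25 × (-0.08) = -0.02 pp.
Output growth = 3.14 + 2.5252 = 5.6652%.

5.67%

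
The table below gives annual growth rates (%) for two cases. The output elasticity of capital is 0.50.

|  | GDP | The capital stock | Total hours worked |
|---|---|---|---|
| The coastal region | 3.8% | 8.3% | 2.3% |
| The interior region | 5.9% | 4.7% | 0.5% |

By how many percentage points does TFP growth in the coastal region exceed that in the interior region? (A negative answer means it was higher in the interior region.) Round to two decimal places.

Labor's share = 1 − 0.5 = 0.5.
The coastal region: TFP = 3.8 − 4.15 − 1.15 = -1.5%.
The interior region: TFP = 5.9 − 2.35 − 0.25 = 3.3%.
Difference = -1.5 − (3.3) = -4.8 pp.

-4.80 percentage points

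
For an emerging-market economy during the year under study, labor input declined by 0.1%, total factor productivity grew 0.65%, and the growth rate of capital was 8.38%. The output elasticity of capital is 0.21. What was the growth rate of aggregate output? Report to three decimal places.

Aggregate output grew 2.331%.

Labor's share = 1 − 0.21 = 0.79.
Capital: 0.21 × 8.38 = 1.7598 pp.
Labor input: 0.79 × (-0.1) = -0.079 pp.
Output growth = 0.65 + 1.6808 = 2.3308%.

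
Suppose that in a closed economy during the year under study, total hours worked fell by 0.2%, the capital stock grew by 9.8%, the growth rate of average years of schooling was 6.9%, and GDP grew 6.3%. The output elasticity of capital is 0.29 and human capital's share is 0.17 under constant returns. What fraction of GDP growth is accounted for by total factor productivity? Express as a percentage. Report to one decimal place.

Total factor productivity accounted for 38.0% of growth.

Labor's share = 1 − 0.29 − 0.17 = 0.54.
The capital stock: 0.29 × 9.8 = 2.842 pp.
Average years of schooling: 0.17 × 6.9 = 1.173 pp.
Total hours worked: 0.54 × (-0.2) = -0.108 pp.
TFP growth = 6.3 − 3.907 = 2.393%.
TFP share of growth = 2.393 / 6.3 × 100 = 37.984%.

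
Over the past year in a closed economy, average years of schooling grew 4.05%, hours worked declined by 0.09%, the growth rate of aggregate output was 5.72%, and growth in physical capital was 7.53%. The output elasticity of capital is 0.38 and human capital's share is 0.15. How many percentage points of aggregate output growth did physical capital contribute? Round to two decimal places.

2.86

Contribution = share × growth = 0.38 × 7.53 = 2.8614 pp.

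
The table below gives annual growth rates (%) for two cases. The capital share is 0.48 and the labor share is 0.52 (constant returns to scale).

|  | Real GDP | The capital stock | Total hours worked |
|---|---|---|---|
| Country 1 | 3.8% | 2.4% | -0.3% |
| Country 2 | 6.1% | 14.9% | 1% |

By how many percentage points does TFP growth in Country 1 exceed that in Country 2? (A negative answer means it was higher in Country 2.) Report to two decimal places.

4.38 percentage points

Labor's share = 1 − 0.48 = 0.52.
Country 1: TFP = 3.8 − 1.152 + 0.156 = 2.804%.
Country 2: TFP = 6.1 − 7.152 − 0.52 = -1.572%.
Difference = 2.804 − (-1.572) = 4.376 pp.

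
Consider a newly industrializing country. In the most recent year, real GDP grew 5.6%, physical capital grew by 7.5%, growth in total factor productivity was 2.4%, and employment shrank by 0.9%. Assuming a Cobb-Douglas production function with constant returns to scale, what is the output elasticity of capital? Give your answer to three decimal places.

gY = gA + α·gK + (1−α)·gL, so gY − gA − gL = α(gK − gL).
5.6 − 2.4 + 0.9 = α × (7.5 − (-0.9)).
4.1 = 8.4 α, so α = 0.4881.

0.488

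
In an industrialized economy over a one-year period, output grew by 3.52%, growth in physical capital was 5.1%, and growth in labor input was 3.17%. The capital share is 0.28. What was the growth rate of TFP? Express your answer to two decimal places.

-0.19%

Labor's share = 1 − 0.28 = 0.72.
Physical capital: 0.28 × 5.1 = 1.428 pp.
Labor input: 0.72 × 3.17 = 2.2824 pp.
TFP growth = 3.52 − 3.7104 = -0.1904%.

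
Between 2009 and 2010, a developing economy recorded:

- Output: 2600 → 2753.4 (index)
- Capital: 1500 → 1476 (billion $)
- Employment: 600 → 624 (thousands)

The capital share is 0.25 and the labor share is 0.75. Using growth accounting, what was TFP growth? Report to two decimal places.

TFP grew 3.30%.

Output growth = (2753.4 − 2600) / 2600 = 5.9%.
Capital growth = (1476 − 1500) / 1500 = -1.6%.
Employment growth = (624 − 600) / 600 = 4%.
Labor's share = 1 − 0.25 = 0.75.
Capital: 0.25 × (-1.6) = -0.4 pp.
Employment: 0.75 × 4 = 3 pp.
TFP growth = 5.9 − 2.6 = 3.3%.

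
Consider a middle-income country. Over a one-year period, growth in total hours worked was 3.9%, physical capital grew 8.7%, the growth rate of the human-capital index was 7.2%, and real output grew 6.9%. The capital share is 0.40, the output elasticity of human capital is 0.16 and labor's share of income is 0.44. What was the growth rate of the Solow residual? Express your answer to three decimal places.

The Solow residual grew 0.552%.

Labor's share = 1 − 0.4 − 0.16 = 0.44.
Physical capital: 0.4 × 8.7 = 3.48 pp.
The human-capital index: 0.16 × 7.2 = 1.152 pp.
Total hours worked: 0.44 × 3.9 = 1.716 pp.
TFP growth = 6.9 − 6.348 = 0.552%.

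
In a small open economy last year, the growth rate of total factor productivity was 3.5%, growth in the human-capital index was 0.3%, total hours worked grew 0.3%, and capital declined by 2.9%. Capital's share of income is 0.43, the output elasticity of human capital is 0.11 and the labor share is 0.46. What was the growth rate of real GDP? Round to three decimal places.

Labor's share = 1 − 0.43 − 0.11 = 0.46.
Capital: 0.43 × (-2.9) = -1.247 pp.
The human-capital index: 0.11 × 0.3 = 0.033 pp.
Total hours worked: 0.46 × 0.3 = 0.138 pp.
Output growth = 3.5 + (-1.076) = 2.424%.

2.424%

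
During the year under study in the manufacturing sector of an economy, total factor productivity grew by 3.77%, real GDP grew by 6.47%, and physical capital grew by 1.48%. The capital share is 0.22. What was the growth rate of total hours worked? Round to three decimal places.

3.044%

Labor's share = 1 − 0.22 = 0.78.
gY = gA + 0.22×1.48 + 0.78×g.
0.78×g = 6.47 − 3.77 − 0.3256 = 2.3744.
g = 2.3744 / 0.78 = 3.0441%.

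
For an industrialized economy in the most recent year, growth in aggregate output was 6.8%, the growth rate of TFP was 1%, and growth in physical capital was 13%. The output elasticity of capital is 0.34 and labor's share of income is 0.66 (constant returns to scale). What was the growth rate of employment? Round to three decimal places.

Labor's share = 1 − 0.34 = 0.66.
gY = gA + 0.34×13 + 0.66×g.
0.66×g = 6.8 − 1 − 4.42 = 1.38.
g = 1.38 / 0.66 = 2.09091%.

Employment growth was 2.091%.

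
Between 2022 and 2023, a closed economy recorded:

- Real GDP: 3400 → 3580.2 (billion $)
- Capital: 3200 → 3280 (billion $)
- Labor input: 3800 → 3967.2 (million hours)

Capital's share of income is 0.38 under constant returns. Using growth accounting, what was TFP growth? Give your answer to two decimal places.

1.62%

Real GDP growth = (3580.2 − 3400) / 3400 = 5.3%.
Capital growth = (3280 − 3200) / 3200 = 2.5%.
Labor input growth = (3967.2 − 3800) / 3800 = 4.4%.
Labor's share = 1 − 0.38 = 0.62.
Capital: 0.38 × 2.5 = 0.95 pp.
Labor input: 0.62 × 4.4 = 2.728 pp.
TFP growth = 5.3 − 3.678 = 1.622%.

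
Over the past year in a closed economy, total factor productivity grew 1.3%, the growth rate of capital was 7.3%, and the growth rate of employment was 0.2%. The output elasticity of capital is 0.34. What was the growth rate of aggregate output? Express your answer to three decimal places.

Aggregate output growth was 3.914%.

Labor's share = 1 − 0.34 = 0.66.
Capital: 0.34 × 7.3 = 2.482 pp.
Employment: 0.66 × 0.2 = 0.132 pp.
Output growth = 1.3 + 2.614 = 3.914%.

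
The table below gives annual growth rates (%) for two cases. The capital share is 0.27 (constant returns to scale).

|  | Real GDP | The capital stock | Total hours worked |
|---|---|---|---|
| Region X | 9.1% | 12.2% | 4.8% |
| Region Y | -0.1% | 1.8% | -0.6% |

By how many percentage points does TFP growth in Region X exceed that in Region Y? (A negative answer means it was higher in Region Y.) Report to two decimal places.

Labor's share = 1 − 0.27 = 0.73.
Region X: TFP = 9.1 − 3.294 − 3.504 = 2.302%.
Region Y: TFP = -0.1 − 0.486 + 0.438 = -0.148%.
Difference = 2.302 − (-0.148) = 2.45 pp.

2.45 percentage points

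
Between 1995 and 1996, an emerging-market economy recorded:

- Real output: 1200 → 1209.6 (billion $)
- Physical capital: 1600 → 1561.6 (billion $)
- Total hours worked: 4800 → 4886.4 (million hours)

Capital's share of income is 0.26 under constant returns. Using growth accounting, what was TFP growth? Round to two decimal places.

0.09%

Real output growth = (1209.6 − 1200) / 1200 = 0.8%.
Physical capital growth = (1561.6 − 1600) / 1600 = -2.4%.
Total hours worked growth = (4886.4 − 4800) / 4800 = 1.8%.
Labor's share = 1 − 0.26 = 0.74.
Physical capital: 0.26 × (-2.4) = -0.624 pp.
Total hours worked: 0.74 × 1.8 = 1.332 pp.
TFP growth = 0.8 − 0.708 = 0.092%.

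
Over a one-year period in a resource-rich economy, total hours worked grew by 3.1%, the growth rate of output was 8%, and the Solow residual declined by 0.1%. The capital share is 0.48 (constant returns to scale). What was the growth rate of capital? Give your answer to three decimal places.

Labor's share = 1 − 0.48 = 0.52.
gY = gA + 0.52×3.1 + 0.48×g.
0.48×g = 8 + 0.1 − 1.612 = 6.488.
g = 6.488 / 0.48 = 13.51667%.

13.517%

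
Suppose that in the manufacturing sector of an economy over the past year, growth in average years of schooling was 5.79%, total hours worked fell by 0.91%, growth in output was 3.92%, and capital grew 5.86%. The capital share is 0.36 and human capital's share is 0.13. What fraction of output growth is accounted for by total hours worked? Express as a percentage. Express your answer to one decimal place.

Labor's share = 1 − 0.36 − 0.13 = 0.51.
Total hours worked contributed 0.51 × (-0.91) = -0.4641 pp.
Share of growth = -0.4641 / 3.92 × 100 = -11.839%.

Total hours worked accounted for -11.8% of growth.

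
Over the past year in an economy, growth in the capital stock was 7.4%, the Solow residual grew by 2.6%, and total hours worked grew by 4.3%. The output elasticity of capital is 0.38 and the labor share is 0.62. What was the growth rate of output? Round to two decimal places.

Labor's share = 1 − 0.38 = 0.62.
The capital stock: 0.38 × 7.4 = 2.812 pp.
Total hours worked: 0.62 × 4.3 = 2.666 pp.
Output growth = 2.6 + 5.478 = 8.078%.

8.08%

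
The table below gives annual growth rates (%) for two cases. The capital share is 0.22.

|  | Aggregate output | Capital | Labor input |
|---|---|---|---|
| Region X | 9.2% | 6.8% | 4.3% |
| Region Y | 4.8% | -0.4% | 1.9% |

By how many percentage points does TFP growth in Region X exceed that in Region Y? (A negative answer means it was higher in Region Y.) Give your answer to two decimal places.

0.94 percentage points

Labor's share = 1 − 0.22 = 0.78.
Region X: TFP = 9.2 − 1.496 − 3.354 = 4.35%.
Region Y: TFP = 4.8 + 0.088 − 1.482 = 3.406%.
Difference = 4.35 − (3.406) = 0.944 pp.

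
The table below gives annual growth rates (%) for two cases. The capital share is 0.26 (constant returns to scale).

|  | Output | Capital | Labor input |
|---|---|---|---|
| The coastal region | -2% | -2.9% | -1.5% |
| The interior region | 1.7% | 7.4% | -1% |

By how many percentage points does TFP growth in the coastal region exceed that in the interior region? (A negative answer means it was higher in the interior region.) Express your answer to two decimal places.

Labor's share = 1 − 0.26 = 0.74.
The coastal region: TFP = -2 + 0.754 + 1.11 = -0.136%.
The interior region: TFP = 1.7 − 1.924 + 0.74 = 0.516%.
Difference = -0.136 − (0.516) = -0.652 pp.

-0.65 percentage points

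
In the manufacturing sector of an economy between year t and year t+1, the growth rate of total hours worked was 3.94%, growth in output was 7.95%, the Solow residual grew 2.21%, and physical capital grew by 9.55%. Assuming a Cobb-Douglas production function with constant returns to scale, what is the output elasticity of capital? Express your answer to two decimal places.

gY = gA + α·gK + (1−α)·gL, so gY − gA − gL = α(gK − gL).
7.95 − 2.21 − 3.94 = α × (9.55 − 3.94).
1.8 = 5.61 α, so α = 0.3209.

α = 0.32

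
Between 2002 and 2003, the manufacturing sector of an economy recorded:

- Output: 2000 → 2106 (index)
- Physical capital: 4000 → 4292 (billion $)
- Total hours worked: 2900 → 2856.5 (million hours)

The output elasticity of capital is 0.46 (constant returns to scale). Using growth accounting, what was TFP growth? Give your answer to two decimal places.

Output growth = (2106 − 2000) / 2000 = 5.3%.
Physical capital growth = (4292 − 4000) / 4000 = 7.3%.
Total hours worked growth = (2856.5 − 2900) / 2900 = -1.5%.
Labor's share = 1 − 0.46 = 0.54.
Physical capital: 0.46 × 7.3 = 3.358 pp.
Total hours worked: 0.54 × (-1.5) = -0.81 pp.
TFP growth = 5.3 − 2.548 = 2.752%.

2.75%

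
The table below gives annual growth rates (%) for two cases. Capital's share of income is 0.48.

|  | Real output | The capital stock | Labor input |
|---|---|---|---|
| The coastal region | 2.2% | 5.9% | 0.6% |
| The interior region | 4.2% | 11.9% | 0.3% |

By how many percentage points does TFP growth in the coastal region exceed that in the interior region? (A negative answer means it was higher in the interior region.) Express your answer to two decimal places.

Labor's share = 1 − 0.48 = 0.52.
The coastal region: TFP = 2.2 − 2.832 − 0.312 = -0.944%.
The interior region: TFP = 4.2 − 5.712 − 0.156 = -1.668%.
Difference = -0.944 − (-1.668) = 0.724 pp.

0.72 percentage points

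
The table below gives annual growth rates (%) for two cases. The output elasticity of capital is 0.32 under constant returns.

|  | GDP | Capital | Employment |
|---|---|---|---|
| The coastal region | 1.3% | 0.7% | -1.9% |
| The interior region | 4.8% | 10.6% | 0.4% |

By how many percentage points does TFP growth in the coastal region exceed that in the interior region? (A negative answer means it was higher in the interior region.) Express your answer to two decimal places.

Labor's share = 1 − 0.32 = 0.68.
The coastal region: TFP = 1.3 − 0.224 + 1.292 = 2.368%.
The interior region: TFP = 4.8 − 3.392 − 0.272 = 1.136%.
Difference = 2.368 − (1.136) = 1.232 pp.

1.23 percentage points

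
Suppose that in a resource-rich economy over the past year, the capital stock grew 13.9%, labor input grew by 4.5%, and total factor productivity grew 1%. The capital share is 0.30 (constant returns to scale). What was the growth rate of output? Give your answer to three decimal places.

Labor's share = 1 − 0.3 = 0.7.
The capital stock: 0.3 × 13.9 = 4.17 pp.
Labor input: 0.7 × 4.5 = 3.15 pp.
Output growth = 1 + 7.32 = 8.32%.

8.320%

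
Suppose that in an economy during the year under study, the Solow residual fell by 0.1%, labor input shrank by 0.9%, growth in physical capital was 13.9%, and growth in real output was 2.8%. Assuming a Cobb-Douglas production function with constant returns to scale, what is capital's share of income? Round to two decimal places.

gY = gA + α·gK + (1−α)·gL, so gY − gA − gL = α(gK − gL).
2.8 + 0.1 + 0.9 = α × (13.9 − (-0.9)).
3.8 = 14.8 α, so α = 0.2568.

0.26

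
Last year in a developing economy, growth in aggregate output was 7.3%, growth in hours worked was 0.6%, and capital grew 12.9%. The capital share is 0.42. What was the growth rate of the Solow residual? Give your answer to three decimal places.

Labor's share = 1 − 0.42 = 0.58.
Capital: 0.42 × 12.9 = 5.418 pp.
Hours worked: 0.58 × 0.6 = 0.348 pp.
TFP growth = 7.3 − 5.766 = 1.534%.

1.534%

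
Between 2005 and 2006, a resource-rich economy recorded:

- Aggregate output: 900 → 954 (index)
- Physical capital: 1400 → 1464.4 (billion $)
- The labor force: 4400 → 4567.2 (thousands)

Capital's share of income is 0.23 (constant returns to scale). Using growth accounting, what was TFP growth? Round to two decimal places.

TFP growth was 2.02%.

Aggregate output growth = (954 − 900) / 900 = 6%.
Physical capital growth = (1464.4 − 1400) / 1400 = 4.6%.
The labor force growth = (4567.2 − 4400) / 4400 = 3.8%.
Labor's share = 1 − 0.23 = 0.77.
Physical capital: 0.23 × 4.6 = 1.058 pp.
The labor force: 0.77 × 3.8 = 2.926 pp.
TFP growth = 6 − 3.984 = 2.016%.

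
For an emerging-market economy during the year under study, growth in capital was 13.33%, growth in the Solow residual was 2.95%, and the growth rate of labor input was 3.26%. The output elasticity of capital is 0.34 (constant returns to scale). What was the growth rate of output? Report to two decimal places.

Output growth was 9.63%.

Labor's share = 1 − 0.34 = 0.66.
Capital: 0.34 × 13.33 = 4.5322 pp.
Labor input: 0.66 × 3.26 = 2.1516 pp.
Output growth = 2.95 + 6.6838 = 9.6338%.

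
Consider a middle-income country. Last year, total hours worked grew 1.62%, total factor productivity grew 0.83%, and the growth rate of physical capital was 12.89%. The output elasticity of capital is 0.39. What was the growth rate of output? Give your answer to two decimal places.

Labor's share = 1 − 0.39 = 0.61.
Physical capital: 0.39 × 12.89 = 5.0271 pp.
Total hours worked: 0.61 × 1.62 = 0.9882 pp.
Output growth = 0.83 + 6.0153 = 6.8453%.

6.85%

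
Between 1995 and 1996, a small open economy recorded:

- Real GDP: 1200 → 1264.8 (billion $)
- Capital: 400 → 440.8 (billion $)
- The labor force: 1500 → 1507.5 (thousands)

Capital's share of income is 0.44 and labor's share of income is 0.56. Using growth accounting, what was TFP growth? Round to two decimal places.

TFP grew 0.63%.

Real GDP growth = (1264.8 − 1200) / 1200 = 5.4%.
Capital growth = (440.8 − 400) / 400 = 10.2%.
The labor force growth = (1507.5 − 1500) / 1500 = 0.5%.
Labor's share = 1 − 0.44 = 0.56.
Capital: 0.44 × 10.2 = 4.488 pp.
The labor force: 0.56 × 0.5 = 0.28 pp.
TFP growth = 5.4 − 4.768 = 0.632%.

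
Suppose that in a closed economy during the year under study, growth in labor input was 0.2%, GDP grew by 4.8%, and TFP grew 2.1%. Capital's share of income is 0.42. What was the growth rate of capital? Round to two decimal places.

Labor's share = 1 − 0.42 = 0.58.
gY = gA + 0.58×0.2 + 0.42×g.
0.42×g = 4.8 − 2.1 − 0.116 = 2.584.
g = 2.584 / 0.42 = 6.1524%.

6.15%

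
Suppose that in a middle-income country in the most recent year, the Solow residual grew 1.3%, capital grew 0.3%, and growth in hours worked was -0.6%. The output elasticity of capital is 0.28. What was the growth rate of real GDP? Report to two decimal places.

Labor's share = 1 − 0.28 = 0.72.
Capital: 0.28 × 0.3 = 0.084 pp.
Hours worked: 0.72 × (-0.6) = -0.432 pp.
Output growth = 1.3 + (-0.348) = 0.952%.

0.95%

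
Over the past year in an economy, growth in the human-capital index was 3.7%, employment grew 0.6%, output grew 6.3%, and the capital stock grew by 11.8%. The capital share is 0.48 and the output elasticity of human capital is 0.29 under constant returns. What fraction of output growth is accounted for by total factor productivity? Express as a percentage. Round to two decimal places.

Labor's share = 1 − 0.48 − 0.29 = 0.23.
The capital stock: 0.48 × 11.8 = 5.664 pp.
The human-capital index: 0.29 × 3.7 = 1.073 pp.
Employment: 0.23 × 0.6 = 0.138 pp.
TFP growth = 6.3 − 6.875 = -0.575%.
TFP share of growth = -0.575 / 6.3 × 100 = -9.127%.

-9.13%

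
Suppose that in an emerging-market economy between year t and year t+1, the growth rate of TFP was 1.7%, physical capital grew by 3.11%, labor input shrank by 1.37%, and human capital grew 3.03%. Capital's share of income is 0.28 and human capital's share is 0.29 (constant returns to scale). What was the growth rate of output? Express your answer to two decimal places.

Labor's share = 1 − 0.28 − 0.29 = 0.43.
Physical capital: 0.28 × 3.11 = 0.8708 pp.
Human capital: 0.29 × 3.03 = 0.8787 pp.
Labor input: 0.43 × (-1.37) = -0.5891 pp.
Output growth = 1.7 + 1.1604 = 2.8604%.

2.86%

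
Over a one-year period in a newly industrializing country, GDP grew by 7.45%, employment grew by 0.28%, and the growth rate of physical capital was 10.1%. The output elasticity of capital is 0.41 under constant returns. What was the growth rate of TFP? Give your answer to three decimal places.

3.144%

Labor's share = 1 − 0.41 = 0.59.
Physical capital: 0.41 × 10.1 = 4.141 pp.
Employment: 0.59 × 0.28 = 0.1652 pp.
TFP growth = 7.45 − 4.3062 = 3.1438%.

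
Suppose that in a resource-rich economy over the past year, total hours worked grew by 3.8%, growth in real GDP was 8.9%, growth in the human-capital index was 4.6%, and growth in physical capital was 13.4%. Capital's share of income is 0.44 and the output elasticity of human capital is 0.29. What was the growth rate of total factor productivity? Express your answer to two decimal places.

Labor's share = 1 − 0.44 − 0.29 = 0.27.
Physical capital: 0.44 × 13.4 = 5.896 pp.
The human-capital index: 0.29 × 4.6 = 1.334 pp.
Total hours worked: 0.27 × 3.8 = 1.026 pp.
TFP growth = 8.9 − 8.256 = 0.644%.

0.64%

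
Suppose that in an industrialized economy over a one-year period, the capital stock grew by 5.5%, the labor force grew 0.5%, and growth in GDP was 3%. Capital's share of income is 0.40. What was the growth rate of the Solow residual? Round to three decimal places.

Labor's share = 1 − 0.4 = 0.6.
The capital stock: 0.4 × 5.5 = 2.2 pp.
The labor force: 0.6 × 0.5 = 0.3 pp.
TFP growth = 3 − 2.5 = 0.5%.

The Solow residual grew 0.500%.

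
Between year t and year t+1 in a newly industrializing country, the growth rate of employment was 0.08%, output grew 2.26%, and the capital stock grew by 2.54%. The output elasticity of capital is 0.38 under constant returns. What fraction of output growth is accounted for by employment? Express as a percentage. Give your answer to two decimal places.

Labor's share = 1 − 0.38 = 0.62.
Employment contributed 0.62 × 0.08 = 0.0496 pp.
Share of growth = 0.0496 / 2.26 × 100 = 2.1947%.

Employment accounted for 2.19% of growth.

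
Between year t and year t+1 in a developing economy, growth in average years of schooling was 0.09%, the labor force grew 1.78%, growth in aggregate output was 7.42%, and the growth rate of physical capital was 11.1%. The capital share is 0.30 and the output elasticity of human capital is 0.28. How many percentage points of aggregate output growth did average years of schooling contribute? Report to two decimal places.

Contribution = share × growth = 0.28 × 0.09 = 0.0252 pp.

0.03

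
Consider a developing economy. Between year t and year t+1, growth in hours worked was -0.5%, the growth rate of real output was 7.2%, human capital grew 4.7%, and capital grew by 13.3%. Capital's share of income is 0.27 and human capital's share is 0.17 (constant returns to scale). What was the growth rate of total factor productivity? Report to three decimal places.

3.090%

Labor's share = 1 − 0.27 − 0.17 = 0.56.
Capital: 0.27 × 13.3 = 3.591 pp.
Human capital: 0.17 × 4.7 = 0.799 pp.
Hours worked: 0.56 × (-0.5) = -0.28 pp.
TFP growth = 7.2 − 4.11 = 3.09%.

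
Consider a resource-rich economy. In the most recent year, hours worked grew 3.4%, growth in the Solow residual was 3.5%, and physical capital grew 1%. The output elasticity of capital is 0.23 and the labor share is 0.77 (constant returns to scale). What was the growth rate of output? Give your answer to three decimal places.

Labor's share = 1 − 0.23 = 0.77.
Physical capital: 0.23 × 1 = 0.23 pp.
Hours worked: 0.77 × 3.4 = 2.618 pp.
Output growth = 3.5 + 2.848 = 6.348%.

6.348%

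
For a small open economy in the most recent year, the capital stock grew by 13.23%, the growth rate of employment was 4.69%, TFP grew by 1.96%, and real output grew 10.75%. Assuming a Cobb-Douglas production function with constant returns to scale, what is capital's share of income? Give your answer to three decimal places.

gY = gA + α·gK + (1−α)·gL, so gY − gA − gL = α(gK − gL).
10.75 − 1.96 − 4.69 = α × (13.23 − 4.69).
4.1 = 8.54 α, so α = 0.48009.

α = 0.480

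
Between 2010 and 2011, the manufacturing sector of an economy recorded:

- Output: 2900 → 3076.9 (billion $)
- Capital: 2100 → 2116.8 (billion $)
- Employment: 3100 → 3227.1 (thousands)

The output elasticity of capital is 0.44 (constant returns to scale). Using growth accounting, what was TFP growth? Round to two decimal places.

TFP grew 3.45%.

Output growth = (3076.9 − 2900) / 2900 = 6.1%.
Capital growth = (2116.8 − 2100) / 2100 = 0.8%.
Employment growth = (3227.1 − 3100) / 3100 = 4.1%.
Labor's share = 1 − 0.44 = 0.56.
Capital: 0.44 × 0.8 = 0.352 pp.
Employment: 0.56 × 4.1 = 2.296 pp.
TFP growth = 6.1 − 2.648 = 3.452%.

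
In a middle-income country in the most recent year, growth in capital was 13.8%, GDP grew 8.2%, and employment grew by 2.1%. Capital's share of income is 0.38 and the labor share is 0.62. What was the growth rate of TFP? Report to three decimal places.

1.654%

Labor's share = 1 − 0.38 = 0.62.
Capital: 0.38 × 13.8 = 5.244 pp.
Employment: 0.62 × 2.1 = 1.302 pp.
TFP growth = 8.2 − 6.546 = 1.654%.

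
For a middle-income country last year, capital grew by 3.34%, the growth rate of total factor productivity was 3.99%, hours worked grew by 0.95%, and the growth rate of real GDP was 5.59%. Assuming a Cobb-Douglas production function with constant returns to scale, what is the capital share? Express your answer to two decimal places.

gY = gA + α·gK + (1−α)·gL, so gY − gA − gL = α(gK − gL).
5.59 − 3.99 − 0.95 = α × (3.34 − 0.95).
0.65 = 2.39 α, so α = 0.272.

α = 0.27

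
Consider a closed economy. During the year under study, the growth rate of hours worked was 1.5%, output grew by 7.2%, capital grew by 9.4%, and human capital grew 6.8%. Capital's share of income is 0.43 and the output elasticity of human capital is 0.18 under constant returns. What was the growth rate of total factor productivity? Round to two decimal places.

Labor's share = 1 − 0.43 − 0.18 = 0.39.
Capital: 0.43 × 9.4 = 4.042 pp.
Human capital: 0.18 × 6.8 = 1.224 pp.
Hours worked: 0.39 × 1.5 = 0.585 pp.
TFP growth = 7.2 − 5.851 = 1.349%.

1.35%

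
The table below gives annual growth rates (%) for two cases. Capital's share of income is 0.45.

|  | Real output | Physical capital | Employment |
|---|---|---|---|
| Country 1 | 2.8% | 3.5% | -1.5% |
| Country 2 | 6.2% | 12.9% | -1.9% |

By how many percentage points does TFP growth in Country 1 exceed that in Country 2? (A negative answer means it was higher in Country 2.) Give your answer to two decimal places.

0.61 percentage points

Labor's share = 1 − 0.45 = 0.55.
Country 1: TFP = 2.8 − 1.575 + 0.825 = 2.05%.
Country 2: TFP = 6.2 − 5.805 + 1.045 = 1.44%.
Difference = 2.05 − (1.44) = 0.61 pp.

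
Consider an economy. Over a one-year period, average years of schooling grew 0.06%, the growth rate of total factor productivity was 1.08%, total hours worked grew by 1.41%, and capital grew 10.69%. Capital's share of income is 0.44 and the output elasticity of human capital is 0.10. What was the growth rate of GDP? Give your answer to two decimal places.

6.44%

Labor's share = 1 − 0.44 − 0.1 = 0.46.
Capital: 0.44 × 10.69 = 4.7036 pp.
Average years of schooling: 0.1 × 0.06 = 0.006 pp.
Total hours worked: 0.46 × 1.41 = 0.6486 pp.
Output growth = 1.08 + 5.3582 = 6.4382%.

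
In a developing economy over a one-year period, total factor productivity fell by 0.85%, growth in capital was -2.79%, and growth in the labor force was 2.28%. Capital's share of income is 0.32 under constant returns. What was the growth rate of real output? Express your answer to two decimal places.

-0.19%

Labor's share = 1 − 0.32 = 0.68.
Capital: 0.32 × (-2.79) = -0.8928 pp.
The labor force: 0.68 × 2.28 = 1.5504 pp.
Output growth = -0.85 + 0.6576 = -0.1924%.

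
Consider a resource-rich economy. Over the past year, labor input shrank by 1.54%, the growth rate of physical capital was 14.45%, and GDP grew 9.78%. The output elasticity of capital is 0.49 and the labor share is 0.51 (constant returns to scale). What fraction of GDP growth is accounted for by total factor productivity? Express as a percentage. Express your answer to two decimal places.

Labor's share = 1 − 0.49 = 0.51.
Physical capital: 0.49 × 14.45 = 7.0805 pp.
Labor input: 0.51 × (-1.54) = -0.7854 pp.
TFP growth = 9.78 − 6.2951 = 3.4849%.
TFP share of growth = 3.4849 / 9.78 × 100 = 35.6329%.

35.63%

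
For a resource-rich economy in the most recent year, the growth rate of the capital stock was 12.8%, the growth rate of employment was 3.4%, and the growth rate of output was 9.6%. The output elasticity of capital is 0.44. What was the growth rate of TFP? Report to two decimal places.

2.06%

Labor's share = 1 − 0.44 = 0.56.
The capital stock: 0.44 × 12.8 = 5.632 pp.
Employment: 0.56 × 3.4 = 1.904 pp.
TFP growth = 9.6 − 7.536 = 2.064%.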